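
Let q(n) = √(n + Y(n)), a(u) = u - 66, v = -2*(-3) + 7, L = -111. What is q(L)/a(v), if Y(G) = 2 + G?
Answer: -2*I*√55/53 ≈ -0.27986*I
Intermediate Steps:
v = 13 (v = 6 + 7 = 13)
a(u) = -66 + u
q(n) = √(2 + 2*n) (q(n) = √(n + (2 + n)) = √(2 + 2*n))
q(L)/a(v) = √(2 + 2*(-111))/(-66 + 13) = √(2 - 222)/(-53) = √(-220)*(-1/53) = (2*I*√55)*(-1/53) = -2*I*√55/53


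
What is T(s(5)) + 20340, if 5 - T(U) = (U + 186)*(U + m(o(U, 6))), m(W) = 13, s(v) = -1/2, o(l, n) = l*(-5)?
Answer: 72105/4 ≈ 18026.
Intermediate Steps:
o(l, n) = -5*l
s(v) = -½ (s(v) = -1*½ = -½)
T(U) = 5 - (13 + U)*(186 + U) (T(U) = 5 - (U + 186)*(U + 13) = 5 - (186 + U)*(13 + U) = 5 - (13 + U)*(186 + U))
T(s(5)) + 20340 = (-2413 - (-½)² - 199*(-½)) + 20340 = (-2413 - 1*¼ + 199/2) + 20340 = (-2413 - ¼ + 199/2) + 20340 = -9255/4 + 20340 = 72105/4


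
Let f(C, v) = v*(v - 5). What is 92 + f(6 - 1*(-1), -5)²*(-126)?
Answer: -314908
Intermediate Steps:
f(C, v) = v*(-5 + v)
92 + f(6 - 1*(-1), -5)²*(-126) = 92 + (-5*(-5 - 5))²*(-126) = 92 + (-5*(-10))²*(-126) = 92 + 50²*(-126) = 92 + 2500*(-126) = 92 - 315000 = -314908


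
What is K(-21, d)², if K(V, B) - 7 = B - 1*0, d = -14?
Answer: 49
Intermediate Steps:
K(V, B) = 7 + B (K(V, B) = 7 + (B - 1*0) = 7 + (B + 0) = 7 + B)
K(-21, d)² = (7 - 14)² = (-7)² = 49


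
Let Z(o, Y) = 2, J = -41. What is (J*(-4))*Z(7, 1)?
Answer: 328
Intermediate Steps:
(J*(-4))*Z(7, 1) = -41*(-4)*2 = 164*2 = 328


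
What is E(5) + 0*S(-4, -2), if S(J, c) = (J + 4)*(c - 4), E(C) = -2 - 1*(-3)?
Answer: 1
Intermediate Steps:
E(C) = 1 (E(C) = -2 + 3 = 1)
S(J, c) = (-4 + c)*(4 + J) (S(J, c) = (4 + J)*(-4 + c) = (-4 + c)*(4 + J))
E(5) + 0*S(-4, -2) = 1 + 0*(-16 - 4*(-4) + 4*(-2) - 4*(-2)) = 1 + 0*(-16 + 16 - 8 + 8) = 1 + 0*0 = 1 + 0 = 1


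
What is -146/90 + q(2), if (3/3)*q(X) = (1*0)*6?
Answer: -73/45 ≈ -1.6222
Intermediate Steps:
q(X) = 0 (q(X) = (1*0)*6 = 0*6 = 0)
-146/90 + q(2) = -146/90 + 0 = -146*1/90 + 0 = -73/45 + 0 = -73/45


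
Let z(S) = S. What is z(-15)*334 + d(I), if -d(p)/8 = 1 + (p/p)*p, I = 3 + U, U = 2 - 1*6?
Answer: -5010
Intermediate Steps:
U = -4 (U = 2 - 6 = -4)
I = -1 (I = 3 - 4 = -1)
d(p) = -8 - 8*p (d(p) = -8*(1 + (p/p)*p) = -8*(1 + 1*p) = -8*(1 + p) = -8 - 8*p)
z(-15)*334 + d(I) = -15*334 + (-8 - 8*(-1)) = -5010 + (-8 + 8) = -5010 + 0 = -5010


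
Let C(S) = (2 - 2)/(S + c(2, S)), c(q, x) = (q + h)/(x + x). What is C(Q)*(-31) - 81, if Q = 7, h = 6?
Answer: -81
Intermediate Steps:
c(q, x) = (6 + q)/(2*x) (c(q, x) = (q + 6)/(x + x) = (6 + q)/((2*x)) = (6 + q)*(1/(2*x)) = (6 + q)/(2*x))
C(S) = 0 (C(S) = (2 - 2)/(S + (6 + 2)/(2*S)) = 0/(S + (1/2)*8/S) = 0/(S + 4/S) = 0)
C(Q)*(-31) - 81 = 0*(-31) - 81 = 0 - 81 = -81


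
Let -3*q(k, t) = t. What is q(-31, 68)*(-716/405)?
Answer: 48688/1215 ≈ 40.072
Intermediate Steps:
q(k, t) = -t/3
q(-31, 68)*(-716/405) = (-⅓*68)*(-716/405) = -(-48688)/(3*405) = -68/3*(-716/405) = 48688/1215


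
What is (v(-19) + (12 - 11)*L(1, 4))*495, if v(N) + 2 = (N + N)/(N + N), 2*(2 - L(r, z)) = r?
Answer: 495/2 ≈ 247.50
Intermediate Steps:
L(r, z) = 2 - r/2
v(N) = -1 (v(N) = -2 + (N + N)/(N + N) = -2 + (2*N)/((2*N)) = -2 + (2*N)*(1/(2*N)) = -2 + 1 = -1)
(v(-19) + (12 - 11)*L(1, 4))*495 = (-1 + (12 - 11)*(2 - ½*1))*495 = (-1 + 1*(2 - ½))*495 = (-1 + 1*(3/2))*495 = (-1 + 3/2)*495 = (½)*495 = 495/2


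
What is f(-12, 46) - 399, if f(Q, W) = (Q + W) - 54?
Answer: -419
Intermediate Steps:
f(Q, W) = -54 + Q + W
f(-12, 46) - 399 = (-54 - 12 + 46) - 399 = -20 - 399 = -419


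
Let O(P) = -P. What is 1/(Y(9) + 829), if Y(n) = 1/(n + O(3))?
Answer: 6/4975 ≈ 0.0012060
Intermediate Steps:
Y(n) = 1/(-3 + n) (Y(n) = 1/(n - 1*3) = 1/(n - 3) = 1/(-3 + n))
1/(Y(9) + 829) = 1/(1/(-3 + 9) + 829) = 1/(1/6 + 829) = 1/(4975/6) = 6/4975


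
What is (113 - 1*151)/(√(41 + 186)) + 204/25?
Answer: 204/25 - 38*√227/227 ≈ 5.6378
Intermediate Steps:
(113 - 1*151)/(√(41 + 186)) + 204/25 = (113 - 151)/(√227) + 204*(1/25) = -38*√227/227 + 204/25 = 204/25 - 38*√227/227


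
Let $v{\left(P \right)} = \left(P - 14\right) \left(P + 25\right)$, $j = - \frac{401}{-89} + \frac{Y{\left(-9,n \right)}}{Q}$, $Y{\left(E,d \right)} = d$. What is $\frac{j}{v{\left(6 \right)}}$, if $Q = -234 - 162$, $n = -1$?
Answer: $- \frac{158885}{8740512} \approx -0.018178$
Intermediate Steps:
$Q = -396$ ($Q = -234 - 162 = -396$)
$j = \frac{158885}{35244}$ ($j = - \frac{401}{-89} - \frac{1}{-396} = \left(-401\right) \left(- \frac{1}{89}\right) - - \frac{1}{396} = \frac{401}{89} + \frac{1}{396} = \frac{158885}{35244} \approx 4.5081$)
$v{\left(P \right)} = \left(-14 + P\right) \left(25 + P\right)$
$\frac{j}{v{\left(6 \right)}} = \frac{158885}{35244 \left(-350 + 6^{2} + 11 \cdot 6\right)} = \frac{158885}{35244 \left(-350 + 36 + 66\right)} = \frac{158885}{35244 \left(-248\right)} = \frac{158885}{35244} \left(- \frac{1}{248}\right) = - \frac{158885}{8740512}$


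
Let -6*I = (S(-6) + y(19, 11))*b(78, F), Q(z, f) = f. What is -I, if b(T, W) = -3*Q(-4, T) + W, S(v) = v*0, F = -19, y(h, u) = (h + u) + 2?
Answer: -4048/3 ≈ -1349.3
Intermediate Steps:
y(h, u) = 2 + h + u
S(v) = 0
b(T, W) = W - 3*T (b(T, W) = -3*T + W = W - 3*T)
I = 4048/3 (I = -(0 + (2 + 19 + 11))*(-19 - 3*78)/6 = -(0 + 32)*(-19 - 234)/6 = -16*(-253)/3 = -⅙*(-8096) = 4048/3 ≈ 1349.3)
-I = -1*4048/3 = -4048/3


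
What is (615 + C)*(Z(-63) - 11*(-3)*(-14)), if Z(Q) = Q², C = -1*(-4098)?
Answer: 16528491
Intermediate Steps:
C = 4098
(615 + C)*(Z(-63) - 11*(-3)*(-14)) = (615 + 4098)*((-63)² - 11*(-3)*(-14)) = 4713*(3969 + 33*(-14)) = 4713*(3969 - 462) = 4713*3507 = 16528491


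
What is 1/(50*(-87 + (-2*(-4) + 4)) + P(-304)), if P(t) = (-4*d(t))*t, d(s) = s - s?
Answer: -1/3750 ≈ -0.00026667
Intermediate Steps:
d(s) = 0
P(t) = 0 (P(t) = (-4*0)*t = 0*t = 0)
1/(50*(-87 + (-2*(-4) + 4)) + P(-304)) = 1/(50*(-87 + (-2*(-4) + 4)) + 0) = 1/(50*(-87 + (8 + 4)) + 0) = 1/(50*(-87 + 12) + 0) = 1/(50*(-75) + 0) = 1/(-3750 + 0) = 1/(-3750) = -1/3750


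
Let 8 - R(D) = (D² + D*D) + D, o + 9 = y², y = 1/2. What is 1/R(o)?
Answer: -8/1091 ≈ -0.0073327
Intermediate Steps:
y = ½ ≈ 0.50000
o = -35/4 (o = -9 + (½)² = -9 + ¼ = -35/4 ≈ -8.7500)
R(D) = 8 - D - 2*D² (R(D) = 8 - ((D² + D*D) + D) = 8 - ((D² + D²) + D) = 8 - (2*D² + D) = 8 - (D + 2*D²) = 8 + (-D - 2*D²) = 8 - D - 2*D²)
1/R(o) = 1/(8 - 1*(-35/4) - 2*(-35/4)²) = 1/(8 + 35/4 - 2*1225/16) = 1/(8 + 35/4 - 1225/8) = 1/(-1091/8) = -8/1091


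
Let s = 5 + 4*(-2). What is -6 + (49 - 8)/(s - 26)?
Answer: -215/29 ≈ -7.4138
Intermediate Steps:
s = -3 (s = 5 - 8 = -3)
-6 + (49 - 8)/(s - 26) = -6 + (49 - 8)/(-3 - 26) = -6 + 41/(-29) = -6 - 1/29*41 = -6 - 41/29 = -215/29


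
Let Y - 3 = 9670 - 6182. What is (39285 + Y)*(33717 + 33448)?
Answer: 2873050040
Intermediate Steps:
Y = 3491 (Y = 3 + (9670 - 6182) = 3 + 3488 = 3491)
(39285 + Y)*(33717 + 33448) = (39285 + 3491)*(33717 + 33448) = 42776*67165 = 2873050040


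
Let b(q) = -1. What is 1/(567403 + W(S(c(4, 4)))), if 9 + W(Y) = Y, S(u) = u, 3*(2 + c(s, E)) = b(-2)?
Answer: 3/1702175 ≈ 1.7625e-6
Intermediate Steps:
c(s, E) = -7/3 (c(s, E) = -2 + (⅓)*(-1) = -2 - ⅓ = -7/3)
W(Y) = -9 + Y
1/(567403 + W(S(c(4, 4)))) = 1/(567403 + (-9 - 7/3)) = 1/(567403 - 34/3) = 1/(1702175/3) = 3/1702175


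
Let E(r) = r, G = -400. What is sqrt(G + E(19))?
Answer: I*sqrt(381) ≈ 19.519*I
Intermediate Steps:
sqrt(G + E(19)) = sqrt(-400 + 19) = sqrt(-381) = I*sqrt(381)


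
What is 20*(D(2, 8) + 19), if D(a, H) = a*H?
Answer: 700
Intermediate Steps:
D(a, H) = H*a
20*(D(2, 8) + 19) = 20*(8*2 + 19) = 20*(16 + 19) = 20*35 = 700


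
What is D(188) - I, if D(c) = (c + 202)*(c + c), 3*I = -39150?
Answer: 159690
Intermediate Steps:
I = -13050 (I = (⅓)*(-39150) = -13050)
D(c) = 2*c*(202 + c) (D(c) = (202 + c)*(2*c) = 2*c*(202 + c))
D(188) - I = 2*188*(202 + 188) - 1*(-13050) = 2*188*390 + 13050 = 146640 + 13050 = 159690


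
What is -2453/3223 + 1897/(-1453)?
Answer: -879840/425729 ≈ -2.0667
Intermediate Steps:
-2453/3223 + 1897/(-1453) = -2453*1/3223 + 1897*(-1/1453) = -223/293 - 1897/1453 = -879840/425729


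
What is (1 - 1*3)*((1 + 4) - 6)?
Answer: 2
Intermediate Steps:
(1 - 1*3)*((1 + 4) - 6) = (1 - 3)*(5 - 6) = -2*(-1) = 2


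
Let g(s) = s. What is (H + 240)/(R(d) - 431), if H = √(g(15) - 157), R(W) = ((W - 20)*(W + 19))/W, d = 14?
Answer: -420/779 - 7*I*√142/3116 ≈ -0.53915 - 0.02677*I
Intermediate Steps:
R(W) = (-20 + W)*(19 + W)/W (R(W) = ((-20 + W)*(19 + W))/W = (-20 + W)*(19 + W)/W)
H = I*√142 (H = √(15 - 157) = √(-142) = I*√142 ≈ 11.916*I)
(H + 240)/(R(d) - 431) = (I*√142 + 240)/((-1 + 14 - 380/14) - 431) = (240 + I*√142)/((-1 + 14 - 380*1/14) - 431) = (240 + I*√142)/((-1 + 14 - 190/7) - 431) = (240 + I*√142)/(-99/7 - 431) = (240 + I*√142)/(-3116/7) = (240 + I*√142)*(-7/3116) = -420/779 - 7*I*√142/3116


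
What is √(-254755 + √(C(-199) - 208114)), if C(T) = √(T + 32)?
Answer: √(-254755 + √(-208114 + I*√167)) ≈ 0.452 + 504.73*I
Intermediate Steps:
C(T) = √(32 + T)
√(-254755 + √(C(-199) - 208114)) = √(-254755 + √(√(32 - 199) - 208114)) = √(-254755 + √(√(-167) - 208114)) = √(-254755 + √(I*√167 - 208114)) = √(-254755 + √(-208114 + I*√167))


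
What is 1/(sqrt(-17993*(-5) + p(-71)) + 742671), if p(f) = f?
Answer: 742671/551560124347 - sqrt(89894)/551560124347 ≈ 1.3459e-6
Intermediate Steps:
1/(sqrt(-17993*(-5) + p(-71)) + 742671) = 1/(sqrt(-17993*(-5) - 71) + 742671) = 1/(sqrt(89965 - 71) + 742671) = 1/(sqrt(89894) + 742671) = 1/(742671 + sqrt(89894))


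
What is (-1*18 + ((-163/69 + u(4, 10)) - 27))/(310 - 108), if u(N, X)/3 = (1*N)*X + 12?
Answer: 3748/6969 ≈ 0.53781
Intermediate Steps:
u(N, X) = 36 + 3*N*X (u(N, X) = 3*((1*N)*X + 12) = 3*(N*X + 12) = 3*(12 + N*X) = 36 + 3*N*X)
(-1*18 + ((-163/69 + u(4, 10)) - 27))/(310 - 108) = (-1*18 + ((-163/69 + (36 + 3*4*10)) - 27))/(310 - 108) = (-18 + ((-163*1/69 + (36 + 120)) - 27))/202 = (-18 + ((-163/69 + 156) - 27))*(1/202) = (-18 + (10601/69 - 27))*(1/202) = (-18 + 8738/69)*(1/202) = (7496/69)*(1/202) = 3748/6969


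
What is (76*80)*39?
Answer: 237120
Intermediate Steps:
(76*80)*39 = 6080*39 = 237120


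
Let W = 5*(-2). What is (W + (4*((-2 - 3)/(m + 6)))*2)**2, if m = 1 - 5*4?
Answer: 8100/169 ≈ 47.929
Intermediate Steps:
m = -19 (m = 1 - 20 = -19)
W = -10
(W + (4*((-2 - 3)/(m + 6)))*2)**2 = (-10 + (4*((-2 - 3)/(-19 + 6)))*2)**2 = (-10 + (4*(-5/(-13)))*2)**2 = (-10 + (4*(-5*(-1/13)))*2)**2 = (-10 + (4*(5/13))*2)**2 = (-10 + (20/13)*2)**2 = (-10 + 40/13)**2 = (-90/13)**2 = 8100/169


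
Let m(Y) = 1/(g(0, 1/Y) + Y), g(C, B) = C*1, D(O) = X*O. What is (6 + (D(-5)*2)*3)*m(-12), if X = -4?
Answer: -21/2 ≈ -10.500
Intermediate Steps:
D(O) = -4*O
g(C, B) = C
m(Y) = 1/Y (m(Y) = 1/(0 + Y) = 1/Y)
(6 + (D(-5)*2)*3)*m(-12) = (6 + (-4*(-5)*2)*3)/(-12) = (6 + (20*2)*3)*(-1/12) = (6 + 40*3)*(-1/12) = (6 + 120)*(-1/12) = 126*(-1/12) = -21/2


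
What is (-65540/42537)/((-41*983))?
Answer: 65540/1714368711 ≈ 3.8230e-5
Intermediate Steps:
(-65540/42537)/((-41*983)) = -65540*1/42537/(-40303) = -65540/42537*(-1/40303) = 65540/1714368711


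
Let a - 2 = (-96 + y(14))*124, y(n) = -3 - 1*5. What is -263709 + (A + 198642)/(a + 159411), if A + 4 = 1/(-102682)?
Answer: -566770210945433/2149236942 ≈ -2.6371e+5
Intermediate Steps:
A = -410729/102682 (A = -4 + 1/(-102682) = -4 - 1/102682 = -410729/102682 ≈ -4.0000)
y(n) = -8 (y(n) = -3 - 5 = -8)
a = -12894 (a = 2 + (-96 - 8)*124 = 2 - 104*124 = 2 - 12896 = -12894)
-263709 + (A + 198642)/(a + 159411) = -263709 + (-410729/102682 + 198642)/(-12894 + 159411) = -263709 + (20396547115/102682)/146517 = -263709 + (20396547115/102682)*(1/146517) = -263709 + 2913792445/2149236942 = -566770210945433/2149236942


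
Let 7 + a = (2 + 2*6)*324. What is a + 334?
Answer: 4863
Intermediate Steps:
a = 4529 (a = -7 + (2 + 2*6)*324 = -7 + (2 + 12)*324 = -7 + 14*324 = -7 + 4536 = 4529)
a + 334 = 4529 + 334 = 4863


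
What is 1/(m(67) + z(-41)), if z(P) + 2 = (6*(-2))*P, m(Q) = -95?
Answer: 1/395 ≈ 0.0025316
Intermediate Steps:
z(P) = -2 - 12*P (z(P) = -2 + (6*(-2))*P = -2 - 12*P)
1/(m(67) + z(-41)) = 1/(-95 + (-2 - 12*(-41))) = 1/(-95 + (-2 + 492)) = 1/(-95 + 490) = 1/395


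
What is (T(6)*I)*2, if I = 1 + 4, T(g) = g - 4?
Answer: 20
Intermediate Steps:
T(g) = -4 + g
I = 5
(T(6)*I)*2 = ((-4 + 6)*5)*2 = (2*5)*2 = 10*2 = 20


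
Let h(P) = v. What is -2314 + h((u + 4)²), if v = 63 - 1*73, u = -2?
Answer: -2324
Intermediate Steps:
v = -10 (v = 63 - 73 = -10)
h(P) = -10
-2314 + h((u + 4)²) = -2314 - 10 = -2324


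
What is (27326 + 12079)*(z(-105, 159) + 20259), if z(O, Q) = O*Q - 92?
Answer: 136814160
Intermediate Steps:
z(O, Q) = -92 + O*Q
(27326 + 12079)*(z(-105, 159) + 20259) = (27326 + 12079)*((-92 - 105*159) + 20259) = 39405*((-92 - 16695) + 20259) = 39405*(-16787 + 20259) = 39405*3472 = 136814160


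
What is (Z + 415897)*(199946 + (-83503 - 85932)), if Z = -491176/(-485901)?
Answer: 474294103748431/37377 ≈ 1.2689e+10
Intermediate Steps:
Z = 491176/485901 (Z = -491176*(-1/485901) = 491176/485901 ≈ 1.0109)
(Z + 415897)*(199946 + (-83503 - 85932)) = (491176/485901 + 415897)*(199946 + (-83503 - 85932)) = 202085259373*(199946 - 169435)/485901 = (202085259373/485901)*30511 = 474294103748431/37377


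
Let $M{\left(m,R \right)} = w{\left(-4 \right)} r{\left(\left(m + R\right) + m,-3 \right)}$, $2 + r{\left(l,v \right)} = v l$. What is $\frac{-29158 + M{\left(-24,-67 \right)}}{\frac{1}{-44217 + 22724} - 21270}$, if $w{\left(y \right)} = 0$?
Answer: $\frac{626692894}{457156111} \approx 1.3709$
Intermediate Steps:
$r{\left(l,v \right)} = -2 + l v$ ($r{\left(l,v \right)} = -2 + v l = -2 + l v$)
$M{\left(m,R \right)} = 0$ ($M{\left(m,R \right)} = 0 \left(-2 + \left(\left(m + R\right) + m\right) \left(-3\right)\right) = 0 \left(-2 + \left(\left(R + m\right) + m\right) \left(-3\right)\right) = 0 \left(-2 + \left(R + 2 m\right) \left(-3\right)\right) = 0 \left(-2 - \left(3 R + 6 m\right)\right) = 0 \left(-2 - 6 m - 3 R\right) = 0$)
$\frac{-29158 + M{\left(-24,-67 \right)}}{\frac{1}{-44217 + 22724} - 21270} = \frac{-29158 + 0}{\frac{1}{-44217 + 22724} - 21270} = - \frac{29158}{\frac{1}{-21493} - 21270} = - \frac{29158}{- \frac{1}{21493} - 21270} = - \frac{29158}{- \frac{457156111}{21493}} = \left(-29158\right) \left(- \frac{21493}{457156111}\right) = \frac{626692894}{457156111}$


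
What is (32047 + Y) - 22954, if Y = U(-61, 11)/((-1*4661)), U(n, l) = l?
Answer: 42382462/4661 ≈ 9093.0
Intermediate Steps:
Y = -11/4661 (Y = 11/((-1*4661)) = 11/(-4661) = 11*(-1/4661) = -11/4661 ≈ -0.0023600)
(32047 + Y) - 22954 = (32047 - 11/4661) - 22954 = 149371056/4661 - 22954 = 42382462/4661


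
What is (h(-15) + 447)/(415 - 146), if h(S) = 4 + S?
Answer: 436/269 ≈ 1.6208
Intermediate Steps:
(h(-15) + 447)/(415 - 146) = ((4 - 15) + 447)/(415 - 146) = (-11 + 447)/269 = 436*(1/269) = 436/269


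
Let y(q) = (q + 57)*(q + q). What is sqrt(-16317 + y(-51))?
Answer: 9*I*sqrt(209) ≈ 130.11*I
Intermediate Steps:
y(q) = 2*q*(57 + q) (y(q) = (57 + q)*(2*q) = 2*q*(57 + q))
sqrt(-16317 + y(-51)) = sqrt(-16317 + 2*(-51)*(57 - 51)) = sqrt(-16317 + 2*(-51)*6) = sqrt(-16317 - 612) = sqrt(-16929) = 9*I*sqrt(209)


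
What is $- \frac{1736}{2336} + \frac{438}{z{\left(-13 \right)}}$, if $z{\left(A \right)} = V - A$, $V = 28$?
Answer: $\frac{118999}{11972} \approx 9.9398$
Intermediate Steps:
$z{\left(A \right)} = 28 - A$
$- \frac{1736}{2336} + \frac{438}{z{\left(-13 \right)}} = - \frac{1736}{2336} + \frac{438}{28 - -13} = \left(-1736\right) \frac{1}{2336} + \frac{438}{28 + 13} = - \frac{217}{292} + \frac{438}{41} = \frac{118999}{11972}$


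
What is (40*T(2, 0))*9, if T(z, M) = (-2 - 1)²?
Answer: 3240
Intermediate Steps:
T(z, M) = 9 (T(z, M) = (-3)² = 9)
(40*T(2, 0))*9 = (40*9)*9 = 360*9 = 3240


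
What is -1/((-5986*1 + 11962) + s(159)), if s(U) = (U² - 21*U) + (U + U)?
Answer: -1/28236 ≈ -3.5416e-5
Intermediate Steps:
s(U) = U² - 19*U (s(U) = (U² - 21*U) + 2*U = U² - 19*U)
-1/((-5986*1 + 11962) + s(159)) = -1/((-5986*1 + 11962) + 159*(-19 + 159)) = -1/((-5986 + 11962) + 159*140) = -1/(5976 + 22260) = -1/28236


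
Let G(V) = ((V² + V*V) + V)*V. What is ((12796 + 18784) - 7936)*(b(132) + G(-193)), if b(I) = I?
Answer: -339072291052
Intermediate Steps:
G(V) = V*(V + 2*V²) (G(V) = ((V² + V²) + V)*V = (2*V² + V)*V = (V + 2*V²)*V = V*(V + 2*V²))
((12796 + 18784) - 7936)*(b(132) + G(-193)) = ((12796 + 18784) - 7936)*(132 + (-193)²*(1 + 2*(-193))) = (31580 - 7936)*(132 + 37249*(1 - 386)) = 23644*(132 + 37249*(-385)) = 23644*(132 - 14340865) = 23644*(-14340733) = -339072291052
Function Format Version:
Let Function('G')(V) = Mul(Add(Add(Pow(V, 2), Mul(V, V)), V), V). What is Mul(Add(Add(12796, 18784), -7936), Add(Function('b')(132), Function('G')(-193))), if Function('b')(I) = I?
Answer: -339072291052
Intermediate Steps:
Function('G')(V) = Mul(V, Add(V, Mul(2, Pow(V, 2)))) (Function('G')(V) = Mul(Add(Add(Pow(V, 2), Pow(V, 2)), V), V) = Mul(Add(Mul(2, Pow(V, 2)), V), V) = Mul(Add(V, Mul(2, Pow(V, 2))), V) = Mul(V, Add(V, Mul(2, Pow(V, 2)))))
Mul(Add(Add(12796, 18784), -7936), Add(Function('b')(132), Function('G')(-193))) = Mul(Add(Add(12796, 18784), -7936), Add(132, Mul(Pow(-193, 2), Add(1, Mul(2, -193))))) = Mul(Add(31580, -7936), Add(132, Mul(37249, Add(1, -386)))) = Mul(23644, Add(132, Mul(37249, -385))) = Mul(23644, Add(132, -14340865)) = Mul(23644, -14340733) = -339072291052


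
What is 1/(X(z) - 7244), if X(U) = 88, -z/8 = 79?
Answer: -1/7156 ≈ -0.00013974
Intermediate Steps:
z = -632 (z = -8*79 = -632)
1/(X(z) - 7244) = 1/(88 - 7244) = 1/(-7156) = -1/7156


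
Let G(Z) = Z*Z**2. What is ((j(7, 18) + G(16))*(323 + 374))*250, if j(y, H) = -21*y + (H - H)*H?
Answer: 688113250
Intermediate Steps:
G(Z) = Z**3
j(y, H) = -21*y (j(y, H) = -21*y + 0*H = -21*y + 0 = -21*y)
((j(7, 18) + G(16))*(323 + 374))*250 = ((-21*7 + 16**3)*(323 + 374))*250 = ((-147 + 4096)*697)*250 = (3949*697)*250 = 2752453*250 = 688113250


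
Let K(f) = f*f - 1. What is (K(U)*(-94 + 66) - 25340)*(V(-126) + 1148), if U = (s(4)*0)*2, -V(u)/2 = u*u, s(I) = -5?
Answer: 774648448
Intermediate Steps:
V(u) = -2*u² (V(u) = -2*u*u = -2*u²)
U = 0 (U = -5*0*2 = 0*2 = 0)
K(f) = -1 + f² (K(f) = f² - 1 = -1 + f²)
(K(U)*(-94 + 66) - 25340)*(V(-126) + 1148) = ((-1 + 0²)*(-94 + 66) - 25340)*(-2*(-126)² + 1148) = ((-1 + 0)*(-28) - 25340)*(-2*15876 + 1148) = (-1*(-28) - 25340)*(-31752 + 1148) = (28 - 25340)*(-30604) = -25312*(-30604) = 774648448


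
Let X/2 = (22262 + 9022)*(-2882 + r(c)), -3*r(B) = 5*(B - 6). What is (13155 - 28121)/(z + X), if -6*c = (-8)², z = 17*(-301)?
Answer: 14966/178588093 ≈ 8.3802e-5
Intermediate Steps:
z = -5117
c = -32/3 (c = -⅙*(-8)² = -⅙*64 = -32/3 ≈ -10.667)
r(B) = 10 - 5*B/3 (r(B) = -5*(B - 6)/3 = -5*(-6 + B)/3 = -(-30 + 5*B)/3 = 10 - 5*B/3)
X = -178582976 (X = 2*((22262 + 9022)*(-2882 + (10 - 5/3*(-32/3)))) = 2*(31284*(-2882 + (10 + 160/9))) = 2*(31284*(-2882 + 250/9)) = 2*(31284*(-25688/9)) = 2*(-89291488) = -178582976)
(13155 - 28121)/(z + X) = (13155 - 28121)/(-5117 - 178582976) = -14966/(-178588093) = -14966*(-1/178588093) = 14966/178588093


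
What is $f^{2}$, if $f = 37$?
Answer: $1369$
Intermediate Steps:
$f^{2} = 37^{2} = 1369$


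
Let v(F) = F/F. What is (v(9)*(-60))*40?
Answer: -2400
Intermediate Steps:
v(F) = 1
(v(9)*(-60))*40 = (1*(-60))*40 = -60*40 = -2400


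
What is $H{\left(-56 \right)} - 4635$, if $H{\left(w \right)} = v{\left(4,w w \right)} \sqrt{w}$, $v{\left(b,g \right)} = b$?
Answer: $-4635 + 8 i \sqrt{14} \approx -4635.0 + 29.933 i$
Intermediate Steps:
$H{\left(w \right)} = 4 \sqrt{w}$
$H{\left(-56 \right)} - 4635 = 4 \sqrt{-56} - 4635 = 4 \cdot 2 i \sqrt{14} - 4635 = 8 i \sqrt{14} - 4635 = -4635 + 8 i \sqrt{14}$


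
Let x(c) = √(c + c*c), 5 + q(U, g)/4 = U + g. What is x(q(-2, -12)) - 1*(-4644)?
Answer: 4644 + 10*√57 ≈ 4719.5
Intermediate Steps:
q(U, g) = -20 + 4*U + 4*g (q(U, g) = -20 + 4*(U + g) = -20 + (4*U + 4*g) = -20 + 4*U + 4*g)
x(c) = √(c + c²)
x(q(-2, -12)) - 1*(-4644) = √((-20 + 4*(-2) + 4*(-12))*(1 + (-20 + 4*(-2) + 4*(-12)))) - 1*(-4644) = √((-20 - 8 - 48)*(1 + (-20 - 8 - 48))) + 4644 = √(-76*(1 - 76)) + 4644 = √(-76*(-75)) + 4644 = √5700 + 4644 = 10*√57 + 4644 = 4644 + 10*√57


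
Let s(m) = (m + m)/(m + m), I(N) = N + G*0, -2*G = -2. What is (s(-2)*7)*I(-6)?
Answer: -42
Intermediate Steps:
G = 1 (G = -1/2*(-2) = 1)
I(N) = N (I(N) = N + 1*0 = N + 0 = N)
s(m) = 1 (s(m) = (2*m)/((2*m)) = (2*m)*(1/(2*m)) = 1)
(s(-2)*7)*I(-6) = (1*7)*(-6) = 7*(-6) = -42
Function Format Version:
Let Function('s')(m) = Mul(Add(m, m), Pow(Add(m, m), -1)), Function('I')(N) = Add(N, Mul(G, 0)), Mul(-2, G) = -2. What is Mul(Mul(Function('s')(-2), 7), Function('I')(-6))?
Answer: -42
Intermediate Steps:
G = 1 (G = Mul(Rational(-1, 2), -2) = 1)
Function('I')(N) = N (Function('I')(N) = Add(N, Mul(1, 0)) = Add(N, 0) = N)
Function('s')(m) = 1 (Function('s')(m) = Mul(Mul(2, m), Pow(Mul(2, m), -1)) = Mul(Mul(2, m), Mul(Rational(1, 2), Pow(m, -1))) = 1)
Mul(Mul(Function('s')(-2), 7), Function('I')(-6)) = Mul(Mul(1, 7), -6) = Mul(7, -6) = -42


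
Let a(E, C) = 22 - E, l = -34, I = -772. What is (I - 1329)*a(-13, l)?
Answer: -73535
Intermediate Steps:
(I - 1329)*a(-13, l) = (-772 - 1329)*(22 - 1*(-13)) = -2101*(22 + 13) = -2101*35 = -73535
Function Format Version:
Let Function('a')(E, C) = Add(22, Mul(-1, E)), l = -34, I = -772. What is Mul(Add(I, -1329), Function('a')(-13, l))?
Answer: -73535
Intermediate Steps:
Mul(Add(I, -1329), Function('a')(-13, l)) = Mul(Add(-772, -1329), Add(22, Mul(-1, -13))) = Mul(-2101, Add(22, 13)) = Mul(-2101, 35) = -73535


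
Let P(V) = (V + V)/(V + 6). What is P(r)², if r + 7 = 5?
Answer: 1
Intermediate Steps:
r = -2 (r = -7 + 5 = -2)
P(V) = 2*V/(6 + V) (P(V) = (2*V)/(6 + V) = 2*V/(6 + V))
P(r)² = (2*(-2)/(6 - 2))² = (2*(-2)/4)² = (2*(-2)*(¼))² = (-1)² = 1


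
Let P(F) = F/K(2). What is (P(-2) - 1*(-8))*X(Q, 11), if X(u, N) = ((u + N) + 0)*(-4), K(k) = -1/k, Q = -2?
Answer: -432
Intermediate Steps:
P(F) = -2*F (P(F) = F/((-1/2)) = F/((-1*½)) = F/(-½) = F*(-2) = -2*F)
X(u, N) = -4*N - 4*u (X(u, N) = ((N + u) + 0)*(-4) = (N + u)*(-4) = -4*N - 4*u)
(P(-2) - 1*(-8))*X(Q, 11) = (-2*(-2) - 1*(-8))*(-4*11 - 4*(-2)) = (4 + 8)*(-44 + 8) = 12*(-36) = -432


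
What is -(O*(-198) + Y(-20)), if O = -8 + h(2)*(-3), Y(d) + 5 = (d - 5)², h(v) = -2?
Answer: -1016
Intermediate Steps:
Y(d) = -5 + (-5 + d)² (Y(d) = -5 + (d - 5)² = -5 + (-5 + d)²)
O = -2 (O = -8 - 2*(-3) = -8 + 6 = -2)
-(O*(-198) + Y(-20)) = -(-2*(-198) + (-5 + (-5 - 20)²)) = -(396 + (-5 + (-25)²)) = -(396 + (-5 + 625)) = -(396 + 620) = -1*1016 = -1016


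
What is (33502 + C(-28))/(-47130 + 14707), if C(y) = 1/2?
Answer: -67005/64846 ≈ -1.0333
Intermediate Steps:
C(y) = ½
(33502 + C(-28))/(-47130 + 14707) = (33502 + ½)/(-47130 + 14707) = (67005/2)/(-32423) = (67005/2)*(-1/32423) = -67005/64846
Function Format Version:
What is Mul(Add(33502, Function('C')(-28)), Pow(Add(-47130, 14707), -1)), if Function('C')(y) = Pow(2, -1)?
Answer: Rational(-67005, 64846) ≈ -1.0333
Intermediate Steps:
Function('C')(y) = Rational(1, 2)
Mul(Add(33502, Function('C')(-28)), Pow(Add(-47130, 14707), -1)) = Mul(Add(33502, Rational(1, 2)), Pow(Add(-47130, 14707), -1)) = Mul(Rational(67005, 2), Pow(-32423, -1)) = Mul(Rational(67005, 2), Rational(-1, 32423)) = Rational(-67005, 64846)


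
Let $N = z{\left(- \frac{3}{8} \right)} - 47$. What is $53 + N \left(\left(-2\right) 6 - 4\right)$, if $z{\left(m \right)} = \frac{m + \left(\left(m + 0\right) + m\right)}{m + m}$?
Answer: $781$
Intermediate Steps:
$z{\left(m \right)} = \frac{3}{2}$ ($z{\left(m \right)} = \frac{m + \left(m + m\right)}{2 m} = \left(m + 2 m\right) \frac{1}{2 m} = 3 m \frac{1}{2 m} = \frac{3}{2}$)
$N = - \frac{91}{2}$ ($N = \frac{3}{2} - 47 = - \frac{91}{2} \approx -45.5$)
$53 + N \left(\left(-2\right) 6 - 4\right) = 53 - \frac{91 \left(\left(-2\right) 6 - 4\right)}{2} = 53 - \frac{91 \left(-12 - 4\right)}{2} = 53 - -728 = 53 + 728 = 781$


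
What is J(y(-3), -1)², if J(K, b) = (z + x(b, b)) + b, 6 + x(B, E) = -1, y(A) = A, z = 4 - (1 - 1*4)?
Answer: 1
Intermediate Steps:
z = 7 (z = 4 - (1 - 4) = 4 - 1*(-3) = 4 + 3 = 7)
x(B, E) = -7 (x(B, E) = -6 - 1 = -7)
J(K, b) = b (J(K, b) = (7 - 7) + b = 0 + b = b)
J(y(-3), -1)² = (-1)² = 1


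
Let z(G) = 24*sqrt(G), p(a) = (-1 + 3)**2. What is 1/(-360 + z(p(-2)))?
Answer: -1/312 ≈ -0.0032051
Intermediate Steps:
p(a) = 4 (p(a) = 2**2 = 4)
1/(-360 + z(p(-2))) = 1/(-360 + 24*sqrt(4)) = 1/(-360 + 24*2) = 1/(-360 + 48) = 1/(-312) = -1/312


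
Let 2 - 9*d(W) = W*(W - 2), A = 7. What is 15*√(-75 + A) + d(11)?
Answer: -97/9 + 30*I*√17 ≈ -10.778 + 123.69*I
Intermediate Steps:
d(W) = 2/9 - W*(-2 + W)/9 (d(W) = 2/9 - W*(W - 2)/9 = 2/9 - W*(-2 + W)/9)
15*√(-75 + A) + d(11) = 15*√(-75 + 7) + (2/9 - ⅑*11² + (2/9)*11) = 15*√(-68) + (2/9 - ⅑*121 + 22/9) = 15*(2*I*√17) + (2/9 - 121/9 + 22/9) = 30*I*√17 - 97/9 = -97/9 + 30*I*√17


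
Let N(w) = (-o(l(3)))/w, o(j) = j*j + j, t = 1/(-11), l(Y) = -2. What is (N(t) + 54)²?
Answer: 5776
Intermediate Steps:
t = -1/11 ≈ -0.090909
o(j) = j + j² (o(j) = j² + j = j + j²)
N(w) = -2/w (N(w) = (-(-2)*(1 - 2))/w = (-(-2)*(-1))/w = (-1*2)/w = -2/w)
(N(t) + 54)² = (-2/(-1/11) + 54)² = (-2*(-11) + 54)² = (22 + 54)² = 76² = 5776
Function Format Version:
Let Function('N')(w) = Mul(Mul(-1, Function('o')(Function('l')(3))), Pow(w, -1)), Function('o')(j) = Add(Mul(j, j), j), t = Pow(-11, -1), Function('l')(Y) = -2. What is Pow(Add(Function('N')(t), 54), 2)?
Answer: 5776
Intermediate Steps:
t = Rational(-1, 11) ≈ -0.090909
Function('o')(j) = Add(j, Pow(j, 2)) (Function('o')(j) = Add(Pow(j, 2), j) = Add(j, Pow(j, 2)))
Function('N')(w) = Mul(-2, Pow(w, -1)) (Function('N')(w) = Mul(Mul(-1, Mul(-2, Add(1, -2))), Pow(w, -1)) = Mul(Mul(-1, Mul(-2, -1)), Pow(w, -1)) = Mul(Mul(-1, 2), Pow(w, -1)) = Mul(-2, Pow(w, -1)))
Pow(Add(Function('N')(t), 54), 2) = Pow(Add(Mul(-2, Pow(Rational(-1, 11), -1)), 54), 2) = Pow(Add(Mul(-2, -11), 54), 2) = Pow(Add(22, 54), 2) = Pow(76, 2) = 5776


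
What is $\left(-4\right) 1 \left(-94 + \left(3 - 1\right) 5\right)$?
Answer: $336$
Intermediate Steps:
$\left(-4\right) 1 \left(-94 + \left(3 - 1\right) 5\right) = - 4 \left(-94 + 2 \cdot 5\right) = - 4 \left(-94 + 10\right) = \left(-4\right) \left(-84\right) = 336$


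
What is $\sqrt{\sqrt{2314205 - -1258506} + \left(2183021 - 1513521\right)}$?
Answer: $\sqrt{669500 + \sqrt{3572711}} \approx 819.38$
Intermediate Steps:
$\sqrt{\sqrt{2314205 - -1258506} + \left(2183021 - 1513521\right)} = \sqrt{\sqrt{2314205 + 1258506} + 669500} = \sqrt{\sqrt{3572711} + 669500} = \sqrt{669500 + \sqrt{3572711}}$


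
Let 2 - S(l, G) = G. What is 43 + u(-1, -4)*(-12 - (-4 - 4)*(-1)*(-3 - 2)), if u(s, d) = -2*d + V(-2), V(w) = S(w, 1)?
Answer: 295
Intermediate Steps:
S(l, G) = 2 - G
V(w) = 1 (V(w) = 2 - 1*1 = 2 - 1 = 1)
u(s, d) = 1 - 2*d (u(s, d) = -2*d + 1 = 1 - 2*d)
43 + u(-1, -4)*(-12 - (-4 - 4)*(-1)*(-3 - 2)) = 43 + (1 - 2*(-4))*(-12 - (-4 - 4)*(-1)*(-3 - 2)) = 43 + (1 + 8)*(-12 - (-8*(-1))*(-5)) = 43 + 9*(-12 - 8*(-5)) = 43 + 9*(-12 - 1*(-40)) = 43 + 9*(-12 + 40) = 43 + 9*28 = 43 + 252 = 295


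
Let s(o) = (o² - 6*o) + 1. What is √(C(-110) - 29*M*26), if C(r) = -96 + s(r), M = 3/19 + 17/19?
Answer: √4285545/19 ≈ 108.96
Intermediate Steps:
s(o) = 1 + o² - 6*o
M = 20/19 (M = 3*(1/19) + 17*(1/19) = 3/19 + 17/19 = 20/19 ≈ 1.0526)
C(r) = -95 + r² - 6*r (C(r) = -96 + (1 + r² - 6*r) = -95 + r² - 6*r)
√(C(-110) - 29*M*26) = √((-95 + (-110)² - 6*(-110)) - 29*20/19*26) = √((-95 + 12100 + 660) - 580/19*26) = √(12665 - 15080/19) = √(225555/19) = √4285545/19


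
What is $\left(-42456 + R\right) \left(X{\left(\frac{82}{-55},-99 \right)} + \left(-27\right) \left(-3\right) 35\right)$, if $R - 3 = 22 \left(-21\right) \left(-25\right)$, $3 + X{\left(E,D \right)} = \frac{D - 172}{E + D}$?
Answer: $- \frac{484168704207}{5527} \approx -8.7601 \cdot 10^{7}$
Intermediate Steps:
$X{\left(E,D \right)} = -3 + \frac{-172 + D}{D + E}$ ($X{\left(E,D \right)} = -3 + \frac{D - 172}{E + D} = -3 + \frac{-172 + D}{D + E}$)
$R = 11553$ ($R = 3 + 22 \left(-21\right) \left(-25\right) = 3 - -11550 = 3 + 11550 = 11553$)
$\left(-42456 + R\right) \left(X{\left(\frac{82}{-55},-99 \right)} + \left(-27\right) \left(-3\right) 35\right) = \left(-42456 + 11553\right) \left(\frac{-172 - 3 \frac{82}{-55} - -198}{-99 + \frac{82}{-55}} + \left(-27\right) \left(-3\right) 35\right) = - 30903 \left(\frac{-172 - 3 \cdot 82 \left(- \frac{1}{55}\right) + 198}{-99 + 82 \left(- \frac{1}{55}\right)} + 81 \cdot 35\right) = - 30903 \left(\frac{-172 - - \frac{246}{55} + 198}{-99 - \frac{82}{55}} + 2835\right) = - 30903 \left(\frac{-172 + \frac{246}{55} + 198}{- \frac{5527}{55}} + 2835\right) = - 30903 \left(\left(- \frac{55}{5527}\right) \frac{1676}{55} + 2835\right) = - 30903 \left(- \frac{1676}{5527} + 2835\right) = \left(-30903\right) \frac{15667369}{5527} = - \frac{484168704207}{5527}$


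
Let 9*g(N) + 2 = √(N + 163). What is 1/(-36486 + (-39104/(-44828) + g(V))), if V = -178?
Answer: -371178043654824/13542560803641287839 - 1130371641*I*√15/13542560803641287839 ≈ -2.7408e-5 - 3.2327e-10*I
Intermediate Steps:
g(N) = -2/9 + √(163 + N)/9 (g(N) = -2/9 + √(N + 163)/9 = -2/9 + √(163 + N)/9)
1/(-36486 + (-39104/(-44828) + g(V))) = 1/(-36486 + (-39104/(-44828) + (-2/9 + √(163 - 178)/9))) = 1/(-36486 + (-39104*(-1/44828) + (-2/9 + √(-15)/9))) = 1/(-36486 + (9776/11207 + (-2/9 + (I*√15)/9))) = 1/(-36486 + (9776/11207 + (-2/9 + I*√15/9))) = 1/(-36486 + (65570/100863 + I*√15/9)) = 1/(-3680021848/100863 + I*√15/9)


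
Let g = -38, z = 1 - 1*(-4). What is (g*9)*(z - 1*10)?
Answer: 1710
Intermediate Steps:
z = 5 (z = 1 + 4 = 5)
(g*9)*(z - 1*10) = (-38*9)*(5 - 1*10) = -342*(5 - 10) = -342*(-5) = 1710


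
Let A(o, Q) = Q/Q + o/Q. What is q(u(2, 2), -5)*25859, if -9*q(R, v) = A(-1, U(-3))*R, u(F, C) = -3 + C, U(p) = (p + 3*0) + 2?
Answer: 51718/9 ≈ 5746.4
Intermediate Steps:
U(p) = 2 + p (U(p) = (p + 0) + 2 = p + 2 = 2 + p)
A(o, Q) = 1 + o/Q
q(R, v) = -2*R/9 (q(R, v) = -((2 - 3) - 1)/(2 - 3)*R/9 = -(-1 - 1)/(-1)*R/9 = -(-1*(-2))*R/9 = -2*R/9)
q(u(2, 2), -5)*25859 = -2*(-3 + 2)/9*25859 = -2/9*(-1)*25859 = (2/9)*25859 = 51718/9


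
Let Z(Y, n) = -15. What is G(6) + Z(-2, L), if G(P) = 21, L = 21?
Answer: 6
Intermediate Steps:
G(6) + Z(-2, L) = 21 - 15 = 6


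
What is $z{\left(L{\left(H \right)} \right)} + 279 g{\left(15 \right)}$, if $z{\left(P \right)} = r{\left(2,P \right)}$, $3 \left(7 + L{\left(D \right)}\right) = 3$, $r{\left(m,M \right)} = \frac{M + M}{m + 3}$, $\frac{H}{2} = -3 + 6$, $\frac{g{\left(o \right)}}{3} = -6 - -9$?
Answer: $\frac{12543}{5} \approx 2508.6$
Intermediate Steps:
$g{\left(o \right)} = 9$ ($g{\left(o \right)} = 3 \left(-6 - -9\right) = 3 \left(-6 + 9\right) = 3 \cdot 3 = 9$)
$H = 6$ ($H = 2 \left(-3 + 6\right) = 2 \cdot 3 = 6$)
$r{\left(m,M \right)} = \frac{2 M}{3 + m}$
$L{\left(D \right)} = -6$ ($L{\left(D \right)} = -7 + \frac{1}{3} \cdot 3 = -7 + 1 = -6$)
$z{\left(P \right)} = \frac{2 P}{5}$ ($z{\left(P \right)} = \frac{2 P}{3 + 2} = \frac{2 P}{5}$)
$z{\left(L{\left(H \right)} \right)} + 279 g{\left(15 \right)} = \frac{2}{5} \left(-6\right) + 279 \cdot 9 = - \frac{12}{5} + 2511 = \frac{12543}{5}$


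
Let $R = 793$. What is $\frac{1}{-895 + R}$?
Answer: $- \frac{1}{102} \approx -0.0098039$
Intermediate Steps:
$\frac{1}{-895 + R} = \frac{1}{-895 + 793} = \frac{1}{-102} = - \frac{1}{102}$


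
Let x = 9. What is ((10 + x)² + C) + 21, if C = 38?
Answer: 420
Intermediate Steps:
((10 + x)² + C) + 21 = ((10 + 9)² + 38) + 21 = (19² + 38) + 21 = (361 + 38) + 21 = 399 + 21 = 420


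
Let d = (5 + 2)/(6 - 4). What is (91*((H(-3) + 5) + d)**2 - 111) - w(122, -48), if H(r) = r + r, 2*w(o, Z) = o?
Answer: 1587/4 ≈ 396.75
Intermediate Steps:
w(o, Z) = o/2
H(r) = 2*r
d = 7/2 ≈ 3.5000
(91*((H(-3) + 5) + d)**2 - 111) - w(122, -48) = (91*((2*(-3) + 5) + 7/2)**2 - 111) - 122/2 = (91*((-6 + 5) + 7/2)**2 - 111) - 1*61 = (91*(-1 + 7/2)**2 - 111) - 61 = (91*(5/2)**2 - 111) - 61 = (91*(25/4) - 111) - 61 = (2275/4 - 111) - 61 = 1831/4 - 61 = 1587/4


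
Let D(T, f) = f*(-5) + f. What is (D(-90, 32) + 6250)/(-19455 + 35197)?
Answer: 3061/7871 ≈ 0.38890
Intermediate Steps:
D(T, f) = -4*f (D(T, f) = -5*f + f = -4*f)
(D(-90, 32) + 6250)/(-19455 + 35197) = (-4*32 + 6250)/(-19455 + 35197) = (-128 + 6250)/15742 = 6122*(1/15742) = 3061/7871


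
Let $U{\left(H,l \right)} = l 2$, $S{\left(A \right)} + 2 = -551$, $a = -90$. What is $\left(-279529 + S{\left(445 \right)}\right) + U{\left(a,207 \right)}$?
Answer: $-279668$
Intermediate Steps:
$S{\left(A \right)} = -553$ ($S{\left(A \right)} = -2 - 551 = -553$)
$U{\left(H,l \right)} = 2 l$
$\left(-279529 + S{\left(445 \right)}\right) + U{\left(a,207 \right)} = \left(-279529 - 553\right) + 2 \cdot 207 = -280082 + 414 = -279668$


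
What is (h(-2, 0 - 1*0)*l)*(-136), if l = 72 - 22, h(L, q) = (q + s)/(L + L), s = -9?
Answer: -15300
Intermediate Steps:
h(L, q) = (-9 + q)/(2*L) (h(L, q) = (q - 9)/(L + L) = (-9 + q)/((2*L)) = (-9 + q)*(1/(2*L)) = (-9 + q)/(2*L))
l = 50
(h(-2, 0 - 1*0)*l)*(-136) = (((1/2)*(-9 + (0 - 1*0))/(-2))*50)*(-136) = (((1/2)*(-1/2)*(-9 + (0 + 0)))*50)*(-136) = (((1/2)*(-1/2)*(-9 + 0))*50)*(-136) = (((1/2)*(-1/2)*(-9))*50)*(-136) = ((9/4)*50)*(-136) = (225/2)*(-136) = -15300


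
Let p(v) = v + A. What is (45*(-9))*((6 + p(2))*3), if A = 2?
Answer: -12150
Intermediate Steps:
p(v) = 2 + v (p(v) = v + 2 = 2 + v)
(45*(-9))*((6 + p(2))*3) = (45*(-9))*((6 + (2 + 2))*3) = -405*(6 + 4)*3 = -4050*3 = -405*30 = -12150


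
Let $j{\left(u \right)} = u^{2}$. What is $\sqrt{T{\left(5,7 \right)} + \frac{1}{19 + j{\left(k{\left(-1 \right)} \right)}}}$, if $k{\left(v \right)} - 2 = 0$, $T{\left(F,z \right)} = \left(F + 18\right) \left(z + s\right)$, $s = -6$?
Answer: $\frac{\sqrt{12190}}{23} \approx 4.8004$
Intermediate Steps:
$T{\left(F,z \right)} = \left(-6 + z\right) \left(18 + F\right)$ ($T{\left(F,z \right)} = \left(F + 18\right) \left(z - 6\right) = \left(18 + F\right) \left(-6 + z\right) = \left(-6 + z\right) \left(18 + F\right)$)
$k{\left(v \right)} = 2$ ($k{\left(v \right)} = 2 + 0 = 2$)
$\sqrt{T{\left(5,7 \right)} + \frac{1}{19 + j{\left(k{\left(-1 \right)} \right)}}} = \sqrt{\left(-108 - 30 + 18 \cdot 7 + 5 \cdot 7\right) + \frac{1}{19 + 2^{2}}} = \sqrt{\left(-108 - 30 + 126 + 35\right) + \frac{1}{19 + 4}} = \sqrt{23 + \frac{1}{23}} = \sqrt{\frac{530}{23}} = \frac{\sqrt{12190}}{23}$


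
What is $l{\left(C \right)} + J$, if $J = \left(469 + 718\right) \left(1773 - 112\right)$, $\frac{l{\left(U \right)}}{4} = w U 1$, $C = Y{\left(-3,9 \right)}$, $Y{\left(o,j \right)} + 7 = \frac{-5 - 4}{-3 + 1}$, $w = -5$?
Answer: $1971657$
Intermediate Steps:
$Y{\left(o,j \right)} = - \frac{5}{2}$ ($Y{\left(o,j \right)} = -7 + \frac{-5 - 4}{-3 + 1} = -7 - \frac{9}{-2} = -7 - - \frac{9}{2} = -7 + \frac{9}{2} = - \frac{5}{2}$)
$C = - \frac{5}{2} \approx -2.5$
$l{\left(U \right)} = - 20 U$ ($l{\left(U \right)} = 4 - 5 U 1 = 4 \left(- 5 U\right) = - 20 U$)
$J = 1971607$ ($J = 1187 \cdot 1661 = 1971607$)
$l{\left(C \right)} + J = \left(-20\right) \left(- \frac{5}{2}\right) + 1971607 = 50 + 1971607 = 1971657$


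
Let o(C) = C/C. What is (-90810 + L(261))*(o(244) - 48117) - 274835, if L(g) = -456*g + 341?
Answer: 10079305425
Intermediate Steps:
L(g) = 341 - 456*g
o(C) = 1
(-90810 + L(261))*(o(244) - 48117) - 274835 = (-90810 + (341 - 456*261))*(1 - 48117) - 274835 = (-90810 + (341 - 119016))*(-48116) - 274835 = (-90810 - 118675)*(-48116) - 274835 = -209485*(-48116) - 274835 = 10079580260 - 274835 = 10079305425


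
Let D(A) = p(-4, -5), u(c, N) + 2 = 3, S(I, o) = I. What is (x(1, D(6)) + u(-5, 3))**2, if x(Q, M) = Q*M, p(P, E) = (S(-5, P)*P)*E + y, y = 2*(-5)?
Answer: 11881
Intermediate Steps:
u(c, N) = 1 (u(c, N) = -2 + 3 = 1)
y = -10
p(P, E) = -10 - 5*E*P (p(P, E) = (-5*P)*E - 10 = -5*E*P - 10 = -10 - 5*E*P)
D(A) = -110 (D(A) = -10 - 5*(-5)*(-4) = -10 - 100 = -110)
x(Q, M) = M*Q
(x(1, D(6)) + u(-5, 3))**2 = (-110*1 + 1)**2 = (-110 + 1)**2 = (-109)**2 = 11881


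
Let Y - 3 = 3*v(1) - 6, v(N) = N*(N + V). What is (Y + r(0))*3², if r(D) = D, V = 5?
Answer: 135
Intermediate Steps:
v(N) = N*(5 + N) (v(N) = N*(N + 5) = N*(5 + N))
Y = 15 (Y = 3 + (3*(1*(5 + 1)) - 6) = 3 + (3*(1*6) - 6) = 3 + (3*6 - 6) = 3 + (18 - 6) = 3 + 12 = 15)
(Y + r(0))*3² = (15 + 0)*3² = 15*9 = 135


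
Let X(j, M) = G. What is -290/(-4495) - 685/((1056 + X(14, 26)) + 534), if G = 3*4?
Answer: -18031/49662 ≈ -0.36307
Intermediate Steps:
G = 12
X(j, M) = 12
-290/(-4495) - 685/((1056 + X(14, 26)) + 534) = -290/(-4495) - 685/((1056 + 12) + 534) = -290*(-1/4495) - 685/(1068 + 534) = 2/31 - 685/1602 = -18031/49662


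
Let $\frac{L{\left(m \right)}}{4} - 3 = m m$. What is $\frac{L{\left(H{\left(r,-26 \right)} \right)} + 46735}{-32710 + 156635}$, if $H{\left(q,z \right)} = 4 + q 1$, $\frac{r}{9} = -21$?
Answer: $\frac{183647}{123925} \approx 1.4819$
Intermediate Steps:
$r = -189$ ($r = 9 \left(-21\right) = -189$)
$H{\left(q,z \right)} = 4 + q$
$L{\left(m \right)} = 12 + 4 m^{2}$ ($L{\left(m \right)} = 12 + 4 m m = 12 + 4 m^{2}$)
$\frac{L{\left(H{\left(r,-26 \right)} \right)} + 46735}{-32710 + 156635} = \frac{\left(12 + 4 \left(4 - 189\right)^{2}\right) + 46735}{-32710 + 156635} = \frac{\left(12 + 4 \left(-185\right)^{2}\right) + 46735}{123925} = \left(\left(12 + 4 \cdot 34225\right) + 46735\right) \frac{1}{123925} = \left(\left(12 + 136900\right) + 46735\right) \frac{1}{123925} = \left(136912 + 46735\right) \frac{1}{123925} = 183647 \cdot \frac{1}{123925} = \frac{183647}{123925}$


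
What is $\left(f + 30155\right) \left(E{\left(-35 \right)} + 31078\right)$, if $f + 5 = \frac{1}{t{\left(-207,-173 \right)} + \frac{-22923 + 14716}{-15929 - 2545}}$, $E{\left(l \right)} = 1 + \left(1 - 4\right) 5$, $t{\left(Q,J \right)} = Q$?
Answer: $\frac{324900347649024}{346901} \approx 9.3658 \cdot 10^{8}$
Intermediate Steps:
$E{\left(l \right)} = -14$ ($E{\left(l \right)} = 1 - 15 = -14$)
$f = - \frac{19098029}{3815911}$ ($f = -5 + \frac{1}{-207 + \frac{-22923 + 14716}{-15929 - 2545}} = -5 + \frac{1}{-207 - \frac{8207}{-18474}} = -5 + \frac{1}{-207 - - \frac{8207}{18474}} = -5 + \frac{1}{-207 + \frac{8207}{18474}} = -5 + \frac{1}{- \frac{3815911}{18474}} = -5 - \frac{18474}{3815911} = - \frac{19098029}{3815911} \approx -5.0048$)
$\left(f + 30155\right) \left(E{\left(-35 \right)} + 31078\right) = \left(- \frac{19098029}{3815911} + 30155\right) \left(-14 + 31078\right) = \frac{115049698176}{3815911} \cdot 31064 = \frac{324900347649024}{346901}$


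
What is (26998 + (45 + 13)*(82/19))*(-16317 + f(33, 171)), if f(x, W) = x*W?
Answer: -5526121932/19 ≈ -2.9085e+8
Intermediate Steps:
f(x, W) = W*x
(26998 + (45 + 13)*(82/19))*(-16317 + f(33, 171)) = (26998 + (45 + 13)*(82/19))*(-16317 + 171*33) = (26998 + 58*(82*(1/19)))*(-16317 + 5643) = (26998 + 58*(82/19))*(-10674) = (26998 + 4756/19)*(-10674) = (517718/19)*(-10674) = -5526121932/19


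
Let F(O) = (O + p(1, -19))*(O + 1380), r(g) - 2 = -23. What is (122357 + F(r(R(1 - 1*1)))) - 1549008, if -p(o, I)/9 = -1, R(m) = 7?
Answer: -1442959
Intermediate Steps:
p(o, I) = 9 (p(o, I) = -9*(-1) = 9)
r(g) = -21 (r(g) = 2 - 23 = -21)
F(O) = (9 + O)*(1380 + O) (F(O) = (O + 9)*(O + 1380) = (9 + O)*(1380 + O))
(122357 + F(r(R(1 - 1*1)))) - 1549008 = (122357 + (12420 + (-21)² + 1389*(-21))) - 1549008 = (122357 + (12420 + 441 - 29169)) - 1549008 = (122357 - 16308) - 1549008 = 106049 - 1549008 = -1442959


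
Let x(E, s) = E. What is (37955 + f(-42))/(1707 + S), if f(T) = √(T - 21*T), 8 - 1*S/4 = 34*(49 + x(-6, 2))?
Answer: -37955/4109 - 2*√210/4109 ≈ -9.2441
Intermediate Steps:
S = -5816 (S = 32 - 136*(49 - 6) = 32 - 136*43 = 32 - 4*1462 = 32 - 5848 = -5816)
f(T) = 2*√5*√(-T) (f(T) = √(-20*T) = 2*√5*√(-T))
(37955 + f(-42))/(1707 + S) = (37955 + 2*√5*√(-1*(-42)))/(1707 - 5816) = (37955 + 2*√5*√42)/(-4109) = (37955 + 2*√210)*(-1/4109) = -37955/4109 - 2*√210/4109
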